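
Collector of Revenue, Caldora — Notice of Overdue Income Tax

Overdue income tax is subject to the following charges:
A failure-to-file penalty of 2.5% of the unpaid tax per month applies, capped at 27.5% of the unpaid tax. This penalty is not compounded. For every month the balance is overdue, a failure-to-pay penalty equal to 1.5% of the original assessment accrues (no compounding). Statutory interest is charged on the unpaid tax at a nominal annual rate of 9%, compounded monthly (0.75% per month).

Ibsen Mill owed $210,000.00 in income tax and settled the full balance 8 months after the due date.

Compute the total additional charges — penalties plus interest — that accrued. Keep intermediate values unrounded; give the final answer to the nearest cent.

Failure-to-file: 8 × 2.5% × $210,000.00 = $42,000.00 (under the 27.5% cap)
Failure-to-pay penalty = 1.5% × $210,000.00 × 8 mo = $25,200.00
Interest: $210,000.00 × ((1 + 0.0075)^8 − 1) = $210,000.00 × 0.0615988… = $12,935.7580…
Penalties + interest = $67,200.0000 + $12,935.7580… = $80,135.76

$80,135.76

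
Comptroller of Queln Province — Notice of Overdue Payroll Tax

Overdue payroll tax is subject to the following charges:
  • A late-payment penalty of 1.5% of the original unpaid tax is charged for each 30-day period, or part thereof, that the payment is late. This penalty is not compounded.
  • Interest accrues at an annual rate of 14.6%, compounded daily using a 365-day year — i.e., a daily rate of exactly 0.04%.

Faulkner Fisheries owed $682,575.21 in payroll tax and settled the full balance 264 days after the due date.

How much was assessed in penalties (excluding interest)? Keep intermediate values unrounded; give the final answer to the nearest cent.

Penalty periods: ⌈264/30⌉ = 9; penalty = 9 × 1.5% × $682,575.21 = $92,147.65…

$92,147.65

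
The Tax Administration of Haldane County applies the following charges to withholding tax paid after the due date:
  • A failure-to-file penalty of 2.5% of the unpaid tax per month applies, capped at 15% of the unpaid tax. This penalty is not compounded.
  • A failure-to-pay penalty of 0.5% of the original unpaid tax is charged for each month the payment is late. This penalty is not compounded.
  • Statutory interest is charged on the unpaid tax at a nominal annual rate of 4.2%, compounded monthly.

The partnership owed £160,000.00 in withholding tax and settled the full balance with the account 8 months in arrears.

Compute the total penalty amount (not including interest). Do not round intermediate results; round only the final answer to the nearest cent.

£30,400.00

Failure-to-file: 8 × 2.5% × £160,000.00 = £32,000.00, capped at 15% × £160,000.00 = £24,000.00
Failure-to-pay penalty = 0.5% × £160,000.00 × 8 mo = £6,400.00
Total penalty = £24,000.00 + £6,400.00 = £30,400.00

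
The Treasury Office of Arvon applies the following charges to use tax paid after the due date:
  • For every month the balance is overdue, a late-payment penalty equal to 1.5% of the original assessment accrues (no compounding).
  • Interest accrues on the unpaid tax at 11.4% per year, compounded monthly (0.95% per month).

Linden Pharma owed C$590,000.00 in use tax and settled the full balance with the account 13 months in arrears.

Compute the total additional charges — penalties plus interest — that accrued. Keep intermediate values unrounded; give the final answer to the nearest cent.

Late-payment penalty: 13 × 1.5% × C$590,000.00 = C$115,050.00
Interest: C$590,000.00 × ((1 + 0.0095)^13 − 1) = C$590,000.00 × 0.1307906… = C$77,166.4740…
Penalties + interest = C$115,050.0000 + C$77,166.4740… = C$192,216.47

C$192,216.47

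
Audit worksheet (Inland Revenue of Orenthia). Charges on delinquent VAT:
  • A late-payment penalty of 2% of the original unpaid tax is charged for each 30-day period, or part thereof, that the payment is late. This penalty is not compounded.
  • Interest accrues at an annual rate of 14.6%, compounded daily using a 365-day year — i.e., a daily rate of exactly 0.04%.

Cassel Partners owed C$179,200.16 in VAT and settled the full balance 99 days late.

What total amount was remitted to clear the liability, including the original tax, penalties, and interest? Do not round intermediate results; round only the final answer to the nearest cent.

C$200,773.40

Penalty periods: ⌈99/30⌉ = 4; penalty = 4 × 2% × C$179,200.16 = C$14,336.01…
Interest: C$179,200.16 × ((1 + 0.0004)^99 − 1) = C$179,200.16 × 0.04038630… = C$7,237.2306…
Total = C$179,200.16 + C$14,336.0128 + C$7,237.2306… = C$200,773.40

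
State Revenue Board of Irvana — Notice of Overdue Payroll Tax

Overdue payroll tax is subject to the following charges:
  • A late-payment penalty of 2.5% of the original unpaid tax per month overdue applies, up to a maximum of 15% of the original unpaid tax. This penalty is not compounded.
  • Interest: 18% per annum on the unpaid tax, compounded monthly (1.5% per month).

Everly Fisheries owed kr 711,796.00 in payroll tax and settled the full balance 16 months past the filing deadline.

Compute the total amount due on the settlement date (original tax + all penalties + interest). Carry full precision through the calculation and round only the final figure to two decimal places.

kr 1,010,028.24

Penalty (uncapped): 16 × 2.5% × kr 711,796.00 = kr 284,718.40; cap = 15% × kr 711,796.00 = kr 106,769.40 → penalty = kr 106,769.40
Interest: kr 711,796.00 × ((1 + 0.015)^16 − 1) = kr 711,796.00 × 0.2689855… = kr 191,462.8369…
Total = kr 711,796.00 + kr 106,769.4000 + kr 191,462.8369… = kr 1,010,028.24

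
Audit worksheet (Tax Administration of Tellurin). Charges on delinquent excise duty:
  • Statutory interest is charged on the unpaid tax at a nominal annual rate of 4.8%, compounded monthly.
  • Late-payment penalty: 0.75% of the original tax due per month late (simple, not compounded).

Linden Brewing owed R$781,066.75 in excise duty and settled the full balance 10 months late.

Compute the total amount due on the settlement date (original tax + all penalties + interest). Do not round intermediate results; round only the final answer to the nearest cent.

Late-payment penalty: 10 × 0.75% × R$781,066.75 = R$58,580.01…
Interest (4.8%/yr ÷ 12 = 0.4%/month): R$781,066.75 × ((1 + 0.004)^10 − 1) = R$31,811.0788…
Total = R$781,066.75 + R$58,580.0063… + R$31,811.0788… = R$871,457.84

R$871,457.84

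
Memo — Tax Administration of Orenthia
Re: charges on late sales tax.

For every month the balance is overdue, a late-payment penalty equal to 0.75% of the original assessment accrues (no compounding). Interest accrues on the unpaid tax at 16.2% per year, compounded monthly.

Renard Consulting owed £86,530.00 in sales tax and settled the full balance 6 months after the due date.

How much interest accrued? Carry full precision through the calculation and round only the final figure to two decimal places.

Interest (16.2%/yr ÷ 12 = 1.35%/month): £86,530.00 × ((1 + 0.0135)^6 − 1) = £7,249.7827…

£7,249.78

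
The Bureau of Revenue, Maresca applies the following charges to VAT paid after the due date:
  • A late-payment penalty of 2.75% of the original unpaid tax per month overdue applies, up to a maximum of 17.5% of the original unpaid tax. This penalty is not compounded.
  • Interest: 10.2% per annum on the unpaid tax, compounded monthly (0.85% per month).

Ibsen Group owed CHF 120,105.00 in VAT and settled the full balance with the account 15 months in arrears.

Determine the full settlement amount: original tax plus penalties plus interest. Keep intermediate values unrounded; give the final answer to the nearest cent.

Penalty (uncapped): 15 × 2.75% × CHF 120,105.00 = CHF 49,543.31…; cap = 17.5% × CHF 120,105.00 = CHF 21,018.38… → penalty = CHF 21,018.38…
Interest: CHF 120,105.00 × ((1 + 0.0085)^15 − 1) = CHF 120,105.00 × 0.1353729… = CHF 16,258.9666…
Total = CHF 120,105.00 + CHF 21,018.3750 + CHF 16,258.9666… = CHF 157,382.34

CHF 157,382.34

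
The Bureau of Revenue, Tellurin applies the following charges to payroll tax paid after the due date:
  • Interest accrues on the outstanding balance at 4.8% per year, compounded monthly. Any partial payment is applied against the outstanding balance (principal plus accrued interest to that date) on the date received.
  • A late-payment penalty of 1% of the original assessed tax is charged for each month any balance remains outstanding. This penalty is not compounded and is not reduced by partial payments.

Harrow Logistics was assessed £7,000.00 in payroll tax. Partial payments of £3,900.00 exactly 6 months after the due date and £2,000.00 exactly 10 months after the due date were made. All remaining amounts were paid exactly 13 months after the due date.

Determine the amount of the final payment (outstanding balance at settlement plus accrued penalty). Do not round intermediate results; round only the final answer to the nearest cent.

Monthly rate = 4.8% ÷ 12 = 0.4%
Balance at month 6: £7,000.0000 × (1 + 0.004)^6 = £7,169.6890…
After £3,900.00 payment: £7,169.6890… − £3,900.00 = £3,269.6890…
Balance at month 10: £3,269.6890… × (1 + 0.004)^4 = £3,322.3187…
After £2,000.00 payment: £3,322.3187… − £2,000.00 = £1,322.3187…
Balance at month 13: £1,322.3187… × (1 + 0.004)^3 = £1,338.2501…
Penalty: 13 × 1% × £7,000.00 = £910.00
Final settlement = outstanding balance + penalty = £1,338.2501… + £910.00 = £2,248.25

£2,248.25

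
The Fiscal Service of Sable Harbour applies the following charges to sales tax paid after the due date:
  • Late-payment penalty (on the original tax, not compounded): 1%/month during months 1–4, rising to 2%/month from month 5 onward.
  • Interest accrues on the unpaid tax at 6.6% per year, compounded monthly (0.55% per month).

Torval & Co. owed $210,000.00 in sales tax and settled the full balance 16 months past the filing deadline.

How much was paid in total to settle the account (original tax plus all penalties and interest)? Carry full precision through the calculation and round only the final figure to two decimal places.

Penalty, months 1–4: 4 × 1% × $210,000.00 = $8,400.00
Penalty, months 5–16: 12 × 2% × $210,000.00 = $50,400.00
Interest: $210,000.00 × ((1 + 0.0055)^16 − 1) = $210,000.00 × 0.0917249… = $19,262.2201…
Total = $210,000.00 + $58,800.0000 + $19,262.2201… = $288,062.22

$288,062.22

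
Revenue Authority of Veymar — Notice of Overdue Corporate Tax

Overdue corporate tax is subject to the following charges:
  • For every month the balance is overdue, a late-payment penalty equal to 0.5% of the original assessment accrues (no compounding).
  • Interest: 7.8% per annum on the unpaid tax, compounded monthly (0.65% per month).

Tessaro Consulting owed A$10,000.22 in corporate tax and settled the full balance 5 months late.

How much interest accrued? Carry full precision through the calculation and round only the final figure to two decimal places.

Interest: A$10,000.22 × ((1 + 0.0065)^5 − 1) = A$10,000.22 × 0.0329253… = A$329.2598…

A$329.26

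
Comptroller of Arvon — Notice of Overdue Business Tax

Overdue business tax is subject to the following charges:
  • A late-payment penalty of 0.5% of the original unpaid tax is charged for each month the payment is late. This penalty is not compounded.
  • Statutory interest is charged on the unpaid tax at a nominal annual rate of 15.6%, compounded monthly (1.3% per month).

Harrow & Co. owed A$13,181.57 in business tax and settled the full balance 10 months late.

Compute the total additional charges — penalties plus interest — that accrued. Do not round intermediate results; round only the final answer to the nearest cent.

A$2,476.48

Late-payment penalty: 10 × 0.5% × A$13,181.57 = A$659.08…
Interest: A$13,181.57 × ((1 + 0.013)^10 − 1) = A$13,181.57 × 0.1378747… = A$1,817.4054…
Penalties + interest = A$659.0785 + A$1,817.4054… = A$2,476.48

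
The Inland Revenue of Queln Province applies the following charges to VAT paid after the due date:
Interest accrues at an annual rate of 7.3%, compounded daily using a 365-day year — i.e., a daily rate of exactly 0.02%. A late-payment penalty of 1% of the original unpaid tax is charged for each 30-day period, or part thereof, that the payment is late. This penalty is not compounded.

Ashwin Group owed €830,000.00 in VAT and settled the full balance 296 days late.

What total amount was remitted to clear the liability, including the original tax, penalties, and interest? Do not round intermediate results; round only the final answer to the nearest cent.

€963,614.34

Penalty periods: ⌈296/30⌉ = 10; penalty = 10 × 1% × €830,000.00 = €83,000.00
Interest: €830,000.00 × ((1 + 0.0002)^296 − 1) = €830,000.00 × 0.06098114… = €50,614.3436…
Total = €830,000.00 + €83,000.0000 + €50,614.3436… = €963,614.34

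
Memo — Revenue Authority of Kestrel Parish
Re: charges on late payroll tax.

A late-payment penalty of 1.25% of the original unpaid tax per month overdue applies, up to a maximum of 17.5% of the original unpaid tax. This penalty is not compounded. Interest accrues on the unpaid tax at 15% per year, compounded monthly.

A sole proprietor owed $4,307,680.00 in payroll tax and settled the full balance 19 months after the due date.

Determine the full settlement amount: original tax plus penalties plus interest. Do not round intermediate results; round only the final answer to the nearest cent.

Penalty (uncapped): 19 × 1.25% × $4,307,680.00 = $1,023,074.00; cap = 17.5% × $4,307,680.00 = $753,844.00 → penalty = $753,844.00
Interest (15%/yr ÷ 12 = 1.25%/month): $4,307,680.00 × ((1 + 0.0125)^19 − 1) = $1,146,745.8195…
Total = $4,307,680.00 + $753,844.0000 + $1,146,745.8195… = $6,208,269.82

$6,208,269.82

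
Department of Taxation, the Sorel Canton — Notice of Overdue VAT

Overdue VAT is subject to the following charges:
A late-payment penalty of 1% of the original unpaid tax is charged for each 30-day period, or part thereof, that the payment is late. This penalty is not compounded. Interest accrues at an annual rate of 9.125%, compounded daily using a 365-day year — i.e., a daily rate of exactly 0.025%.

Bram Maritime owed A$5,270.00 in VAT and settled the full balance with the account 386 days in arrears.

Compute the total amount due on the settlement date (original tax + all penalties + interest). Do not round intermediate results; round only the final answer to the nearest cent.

A$6,488.93

Penalty periods: ⌈386/30⌉ = 13; penalty = 13 × 1% × A$5,270.00 = A$685.10
Interest: A$5,270.00 × ((1 + 0.00025)^386 − 1) = A$5,270.00 × 0.10129630… = A$533.8315…
Total = A$5,270.00 + A$685.1000 + A$533.8315… = A$6,488.93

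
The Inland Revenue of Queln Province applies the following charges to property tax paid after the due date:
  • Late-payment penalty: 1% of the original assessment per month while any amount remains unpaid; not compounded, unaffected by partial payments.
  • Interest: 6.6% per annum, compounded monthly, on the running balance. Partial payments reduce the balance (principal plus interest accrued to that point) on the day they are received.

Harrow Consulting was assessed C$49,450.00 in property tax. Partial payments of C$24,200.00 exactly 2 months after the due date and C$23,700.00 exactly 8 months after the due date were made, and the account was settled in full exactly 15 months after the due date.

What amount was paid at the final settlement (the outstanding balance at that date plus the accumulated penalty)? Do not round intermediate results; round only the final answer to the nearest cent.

Monthly rate = 6.6% ÷ 12 = 0.55%
Balance at month 2: C$49,450.0000 × (1 + 0.0055)^2 = C$49,995.4459…
After C$24,200.00 payment: C$49,995.4459… − C$24,200.00 = C$25,795.4459…
Balance at month 8: C$25,795.4459… × (1 + 0.0055)^6 = C$26,658.4864…
After C$23,700.00 payment: C$26,658.4864… − C$23,700.00 = C$2,958.4864…
Balance at month 15: C$2,958.4864… × (1 + 0.0055)^7 = C$3,074.2849…
Penalty: 15 × 1% × C$49,450.00 = C$7,417.50
Final settlement = outstanding balance + penalty = C$3,074.2849… + C$7,417.50 = C$10,491.78

C$10,491.78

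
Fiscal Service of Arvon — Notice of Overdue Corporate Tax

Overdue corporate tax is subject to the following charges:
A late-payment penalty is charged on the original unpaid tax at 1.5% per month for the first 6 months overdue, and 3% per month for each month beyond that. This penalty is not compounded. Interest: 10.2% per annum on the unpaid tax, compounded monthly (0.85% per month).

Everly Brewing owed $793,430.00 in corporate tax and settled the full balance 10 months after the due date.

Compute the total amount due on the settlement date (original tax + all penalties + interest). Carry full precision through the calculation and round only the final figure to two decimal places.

$1,030,130.84

Penalty, months 1–6: 6 × 1.5% × $793,430.00 = $71,408.70
Penalty, months 7–10: 4 × 3% × $793,430.00 = $95,211.60
Interest: $793,430.00 × ((1 + 0.0085)^10 − 1) = $793,430.00 × 0.0883261… = $70,080.5398…
Total = $793,430.00 + $166,620.3000 + $70,080.5398… = $1,030,130.84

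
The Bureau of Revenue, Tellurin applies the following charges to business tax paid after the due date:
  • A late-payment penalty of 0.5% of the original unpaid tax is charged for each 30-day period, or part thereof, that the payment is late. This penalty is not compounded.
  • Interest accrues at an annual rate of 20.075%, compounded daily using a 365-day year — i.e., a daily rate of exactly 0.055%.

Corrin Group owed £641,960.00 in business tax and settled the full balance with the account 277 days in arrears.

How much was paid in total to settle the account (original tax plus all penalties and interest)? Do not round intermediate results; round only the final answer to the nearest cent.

£779,672.61

Penalty periods: ⌈277/30⌉ = 10; penalty = 10 × 0.5% × £641,960.00 = £32,098.00
Interest: £641,960.00 × ((1 + 0.00055)^277 − 1) = £641,960.00 × 0.16451899… = £105,614.6119…
Total = £641,960.00 + £32,098.0000 + £105,614.6119… = £779,672.61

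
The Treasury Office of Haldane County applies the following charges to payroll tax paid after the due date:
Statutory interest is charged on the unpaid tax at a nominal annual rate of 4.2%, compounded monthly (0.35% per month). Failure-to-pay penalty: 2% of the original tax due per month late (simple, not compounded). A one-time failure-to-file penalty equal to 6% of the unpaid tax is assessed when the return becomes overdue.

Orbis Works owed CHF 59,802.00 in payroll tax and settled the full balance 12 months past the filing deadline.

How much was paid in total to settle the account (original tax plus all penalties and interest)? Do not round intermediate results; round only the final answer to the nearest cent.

Failure-to-file penalty: 6% × CHF 59,802.00 = CHF 3,588.12
Failure-to-pay penalty = 2% × CHF 59,802.00 × 12 mo = CHF 14,352.48
Interest: CHF 59,802.00 × ((1 + 0.0035)^12 − 1) = CHF 59,802.00 × 0.0428180… = CHF 2,560.6025…
Total = CHF 59,802.00 + CHF 17,940.6000 + CHF 2,560.6025… = CHF 80,303.20

CHF 80,303.20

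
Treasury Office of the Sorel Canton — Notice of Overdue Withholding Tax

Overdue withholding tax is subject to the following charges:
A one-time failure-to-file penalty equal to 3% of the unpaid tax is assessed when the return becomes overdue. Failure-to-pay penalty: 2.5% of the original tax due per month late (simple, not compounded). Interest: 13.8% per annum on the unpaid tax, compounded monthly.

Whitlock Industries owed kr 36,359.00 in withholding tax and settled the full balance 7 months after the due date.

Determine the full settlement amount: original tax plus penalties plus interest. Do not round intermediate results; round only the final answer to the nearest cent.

kr 46,842.43

Failure-to-file penalty: 3% × kr 36,359.00 = kr 1,090.77
Failure-to-pay penalty = 2.5% × kr 36,359.00 × 7 mo = kr 6,362.83…
Interest (13.8%/yr ÷ 12 = 1.15%/month): kr 36,359.00 × ((1 + 0.0115)^7 − 1) = kr 3,029.8354…
Total = kr 36,359.00 + kr 7,453.5950 + kr 3,029.8354… = kr 46,842.43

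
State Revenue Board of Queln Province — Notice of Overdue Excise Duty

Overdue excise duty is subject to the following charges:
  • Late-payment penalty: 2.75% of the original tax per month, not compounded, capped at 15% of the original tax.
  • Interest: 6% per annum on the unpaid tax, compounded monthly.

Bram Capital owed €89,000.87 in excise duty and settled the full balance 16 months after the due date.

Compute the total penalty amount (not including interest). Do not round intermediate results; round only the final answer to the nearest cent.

Penalty (uncapped): 16 × 2.75% × €89,000.87 = €39,160.38…; cap = 15% × €89,000.87 = €13,350.13… → penalty = €13,350.13…

€13,350.13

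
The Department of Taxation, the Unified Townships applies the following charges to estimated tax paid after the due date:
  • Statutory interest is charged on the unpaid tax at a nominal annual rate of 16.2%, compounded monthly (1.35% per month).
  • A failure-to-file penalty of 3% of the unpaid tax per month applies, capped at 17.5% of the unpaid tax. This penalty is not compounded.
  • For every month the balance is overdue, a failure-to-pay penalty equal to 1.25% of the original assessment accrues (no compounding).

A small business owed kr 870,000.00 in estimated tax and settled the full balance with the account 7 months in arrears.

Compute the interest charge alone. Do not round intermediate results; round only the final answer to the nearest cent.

kr 85,620.65

Interest: kr 870,000.00 × ((1 + 0.0135)^7 − 1) = kr 870,000.00 × 0.0984145… = kr 85,620.6455…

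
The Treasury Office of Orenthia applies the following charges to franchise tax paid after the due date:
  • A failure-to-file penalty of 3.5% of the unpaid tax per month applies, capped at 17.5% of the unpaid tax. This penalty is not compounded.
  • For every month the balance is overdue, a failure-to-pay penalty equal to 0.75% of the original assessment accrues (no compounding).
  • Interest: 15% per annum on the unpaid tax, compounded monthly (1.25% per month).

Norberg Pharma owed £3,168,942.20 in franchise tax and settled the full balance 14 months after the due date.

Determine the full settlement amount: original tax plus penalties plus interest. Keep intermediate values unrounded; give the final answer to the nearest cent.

Failure-to-file: 14 × 3.5% × £3,168,942.20 = £1,552,781.68…, capped at 17.5% × £3,168,942.20 = £554,564.89…
Failure-to-pay penalty = 0.75% × £3,168,942.20 × 14 mo = £332,738.93…
Interest: £3,168,942.20 × ((1 + 0.0125)^14 − 1) = £3,168,942.20 × 0.1899547… = £601,955.6188…
Total = £3,168,942.20 + £887,303.8160 + £601,955.6188… = £4,658,201.63

£4,658,201.63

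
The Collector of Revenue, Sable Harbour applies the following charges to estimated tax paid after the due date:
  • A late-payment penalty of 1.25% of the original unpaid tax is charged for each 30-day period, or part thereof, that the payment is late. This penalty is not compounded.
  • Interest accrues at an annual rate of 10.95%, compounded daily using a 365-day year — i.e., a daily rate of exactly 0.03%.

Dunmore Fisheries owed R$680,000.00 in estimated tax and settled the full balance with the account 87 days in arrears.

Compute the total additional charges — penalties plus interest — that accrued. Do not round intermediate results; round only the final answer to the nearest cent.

Penalty periods: ⌈87/30⌉ = 3; penalty = 3 × 1.25% × R$680,000.00 = R$25,500.00
Interest: R$680,000.00 × ((1 + 0.0003)^87 − 1) = R$680,000.00 × 0.02643957… = R$17,978.9076…
Penalties + interest = R$25,500.0000 + R$17,978.9076… = R$43,478.91

R$43,478.91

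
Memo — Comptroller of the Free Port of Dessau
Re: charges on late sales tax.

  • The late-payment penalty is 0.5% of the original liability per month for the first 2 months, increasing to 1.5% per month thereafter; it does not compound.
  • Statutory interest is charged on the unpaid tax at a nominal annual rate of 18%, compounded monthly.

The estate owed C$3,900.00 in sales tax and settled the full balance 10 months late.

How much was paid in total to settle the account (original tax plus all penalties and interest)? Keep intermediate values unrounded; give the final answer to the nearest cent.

Penalty, months 1–2: 2 × 0.5% × C$3,900.00 = C$39.00
Penalty, months 3–10: 8 × 1.5% × C$3,900.00 = C$468.00
Interest (18%/yr ÷ 12 = 1.5%/month): C$3,900.00 × ((1 + 0.015)^10 − 1) = C$626.1092…
Total = C$3,900.00 + C$507.0000 + C$626.1092… = C$5,033.11

C$5,033.11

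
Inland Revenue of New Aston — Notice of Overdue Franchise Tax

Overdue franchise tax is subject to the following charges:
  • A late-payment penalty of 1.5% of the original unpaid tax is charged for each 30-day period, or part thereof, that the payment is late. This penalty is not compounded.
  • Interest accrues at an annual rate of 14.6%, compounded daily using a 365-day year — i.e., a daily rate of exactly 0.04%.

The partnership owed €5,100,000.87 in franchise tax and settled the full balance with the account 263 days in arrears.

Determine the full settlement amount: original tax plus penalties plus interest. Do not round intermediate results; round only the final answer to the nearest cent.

€6,354,139.06

Penalty periods: ⌈263/30⌉ = 9; penalty = 9 × 1.5% × €5,100,000.87 = €688,500.12…
Interest: €5,100,000.87 × ((1 + 0.0004)^263 − 1) = €5,100,000.87 × 0.11090941… = €565,638.0729…
Total = €5,100,000.87 + €688,500.1175… + €565,638.0729… = €6,354,139.06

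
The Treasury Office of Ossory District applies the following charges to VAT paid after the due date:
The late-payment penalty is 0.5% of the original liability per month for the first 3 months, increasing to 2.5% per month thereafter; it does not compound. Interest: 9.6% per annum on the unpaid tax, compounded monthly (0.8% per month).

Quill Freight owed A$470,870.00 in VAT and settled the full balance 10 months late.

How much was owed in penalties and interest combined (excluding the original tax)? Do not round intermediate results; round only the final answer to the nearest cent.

A$128,520.34

Penalty, months 1–3: 3 × 0.5% × A$470,870.00 = A$7,063.05
Penalty, months 4–10: 7 × 2.5% × A$470,870.00 = A$82,402.25
Interest: A$470,870.00 × ((1 + 0.008)^10 − 1) = A$470,870.00 × 0.0829423… = A$39,055.0448…
Penalties + interest = A$89,465.3000 + A$39,055.0448… = A$128,520.34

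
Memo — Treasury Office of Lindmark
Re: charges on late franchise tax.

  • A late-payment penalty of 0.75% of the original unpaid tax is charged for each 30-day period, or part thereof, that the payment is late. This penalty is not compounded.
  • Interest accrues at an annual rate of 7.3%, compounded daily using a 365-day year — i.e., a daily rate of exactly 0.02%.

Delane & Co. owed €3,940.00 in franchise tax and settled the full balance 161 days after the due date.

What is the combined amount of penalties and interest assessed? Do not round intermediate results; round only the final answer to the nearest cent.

€306.22

Penalty periods: ⌈161/30⌉ = 6; penalty = 6 × 0.75% × €3,940.00 = €177.30
Interest: €3,940.00 × ((1 + 0.0002)^161 − 1) = €3,940.00 × 0.03272070… = €128.9196…
Penalties + interest = €177.3000 + €128.9196… = €306.22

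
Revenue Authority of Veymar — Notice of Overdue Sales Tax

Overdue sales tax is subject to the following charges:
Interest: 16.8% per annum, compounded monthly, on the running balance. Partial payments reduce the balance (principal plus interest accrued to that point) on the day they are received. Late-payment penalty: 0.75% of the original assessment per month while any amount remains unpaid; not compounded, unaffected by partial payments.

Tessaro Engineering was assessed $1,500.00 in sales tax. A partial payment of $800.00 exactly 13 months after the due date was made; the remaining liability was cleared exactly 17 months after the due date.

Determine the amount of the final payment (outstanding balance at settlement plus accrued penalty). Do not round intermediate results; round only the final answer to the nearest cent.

$1,245.43

Monthly rate = 16.8% ÷ 12 = 1.4%
Balance at month 13: $1,500.0000 × (1 + 0.014)^13 = $1,797.1514…
After $800.00 payment: $1,797.1514… − $800.00 = $997.1514…
Balance at month 17: $997.1514… × (1 + 0.014)^4 = $1,054.1755…
Penalty: 17 × 0.75% × $1,500.00 = $191.25
Final settlement = outstanding balance + penalty = $1,054.1755… + $191.25 = $1,245.43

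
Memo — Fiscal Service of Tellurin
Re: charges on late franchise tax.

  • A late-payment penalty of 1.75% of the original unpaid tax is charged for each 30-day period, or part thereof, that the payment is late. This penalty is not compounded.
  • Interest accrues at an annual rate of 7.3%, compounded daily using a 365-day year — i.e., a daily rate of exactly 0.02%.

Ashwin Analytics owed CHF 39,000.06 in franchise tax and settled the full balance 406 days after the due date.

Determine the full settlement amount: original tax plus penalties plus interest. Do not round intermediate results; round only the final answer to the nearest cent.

Penalty periods: ⌈406/30⌉ = 14; penalty = 14 × 1.75% × CHF 39,000.06 = CHF 9,555.01…
Interest: CHF 39,000.06 × ((1 + 0.0002)^406 − 1) = CHF 39,000.06 × 0.08457899… = CHF 3,298.5856…
Total = CHF 39,000.06 + CHF 9,555.0147 + CHF 3,298.5856… = CHF 51,853.66

CHF 51,853.66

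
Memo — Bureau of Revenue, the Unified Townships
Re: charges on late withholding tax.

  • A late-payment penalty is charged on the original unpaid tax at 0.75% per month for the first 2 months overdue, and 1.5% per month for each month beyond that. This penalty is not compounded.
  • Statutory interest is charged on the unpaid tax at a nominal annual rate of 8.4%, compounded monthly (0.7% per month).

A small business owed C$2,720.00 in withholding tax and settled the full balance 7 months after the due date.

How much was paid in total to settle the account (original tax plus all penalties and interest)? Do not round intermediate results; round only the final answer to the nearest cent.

C$3,100.91

Penalty, months 1–2: 2 × 0.75% × C$2,720.00 = C$40.80
Penalty, months 3–7: 5 × 1.5% × C$2,720.00 = C$204.00
Interest: C$2,720.00 × ((1 + 0.007)^7 − 1) = C$2,720.00 × 0.0500411… = C$136.1118…
Total = C$2,720.00 + C$244.8000 + C$136.1118… = C$3,100.91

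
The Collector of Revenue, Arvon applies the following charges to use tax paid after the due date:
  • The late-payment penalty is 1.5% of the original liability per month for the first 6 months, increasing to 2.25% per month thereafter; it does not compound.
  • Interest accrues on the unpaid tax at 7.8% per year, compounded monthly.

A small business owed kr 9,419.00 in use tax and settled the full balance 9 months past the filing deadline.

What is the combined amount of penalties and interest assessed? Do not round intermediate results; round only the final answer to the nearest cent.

Penalty, months 1–6: 6 × 1.5% × kr 9,419.00 = kr 847.71
Penalty, months 7–9: 3 × 2.25% × kr 9,419.00 = kr 635.78…
Interest (7.8%/yr ÷ 12 = 0.65%/month): kr 9,419.00 × ((1 + 0.0065)^9 − 1) = kr 565.5572…
Penalties + interest = kr 1,483.4925 + kr 565.5572… = kr 2,049.05

kr 2,049.05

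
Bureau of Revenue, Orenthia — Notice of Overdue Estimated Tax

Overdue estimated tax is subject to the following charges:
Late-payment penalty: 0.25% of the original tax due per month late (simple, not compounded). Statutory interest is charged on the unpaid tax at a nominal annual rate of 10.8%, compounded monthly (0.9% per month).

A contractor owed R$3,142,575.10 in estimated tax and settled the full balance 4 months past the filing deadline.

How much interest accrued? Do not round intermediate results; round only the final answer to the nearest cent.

R$114,669.18

Interest: R$3,142,575.10 × ((1 + 0.009)^4 − 1) = R$3,142,575.10 × 0.0364889… = R$114,669.1795…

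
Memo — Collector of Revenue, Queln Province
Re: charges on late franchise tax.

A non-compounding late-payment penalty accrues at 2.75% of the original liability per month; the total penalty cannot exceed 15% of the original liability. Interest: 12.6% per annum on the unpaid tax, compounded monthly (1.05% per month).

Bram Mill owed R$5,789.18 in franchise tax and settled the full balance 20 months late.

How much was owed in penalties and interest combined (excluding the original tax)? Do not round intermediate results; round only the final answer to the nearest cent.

Penalty (uncapped): 20 × 2.75% × R$5,789.18 = R$3,184.05…; cap = 15% × R$5,789.18 = R$868.38… → penalty = R$868.38…
Interest: R$5,789.18 × ((1 + 0.0105)^20 − 1) = R$5,789.18 × 0.2323281… = R$1,344.9893…
Penalties + interest = R$868.3770 + R$1,344.9893… = R$2,213.37

R$2,213.37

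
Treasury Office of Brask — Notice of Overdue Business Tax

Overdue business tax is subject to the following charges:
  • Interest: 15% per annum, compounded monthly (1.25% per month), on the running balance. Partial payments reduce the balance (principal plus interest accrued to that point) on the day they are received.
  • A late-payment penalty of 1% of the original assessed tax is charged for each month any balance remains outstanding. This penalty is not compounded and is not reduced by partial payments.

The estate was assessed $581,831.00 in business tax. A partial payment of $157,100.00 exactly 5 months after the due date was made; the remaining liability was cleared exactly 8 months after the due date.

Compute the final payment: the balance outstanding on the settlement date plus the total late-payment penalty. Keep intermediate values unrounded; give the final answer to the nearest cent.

$526,105.54

Balance at month 5: $581,831.0000 × (1 + 0.0125)^5 = $619,115.9835…
After $157,100.00 payment: $619,115.9835… − $157,100.00 = $462,015.9835…
Balance at month 8: $462,015.9835… × (1 + 0.0125)^3 = $479,559.0553…
Penalty: 8 × 1% × $581,831.00 = $46,546.48
Final settlement = outstanding balance + penalty = $479,559.0553… + $46,546.48 = $526,105.54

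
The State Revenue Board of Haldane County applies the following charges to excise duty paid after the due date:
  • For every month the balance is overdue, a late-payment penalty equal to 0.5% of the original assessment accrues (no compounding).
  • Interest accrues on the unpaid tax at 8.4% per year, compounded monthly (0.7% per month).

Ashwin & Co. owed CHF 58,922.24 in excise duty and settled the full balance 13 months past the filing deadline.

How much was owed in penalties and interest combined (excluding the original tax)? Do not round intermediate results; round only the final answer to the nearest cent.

Late-payment penalty = 0.5% × CHF 58,922.24 × 13 mo = CHF 3,829.95…
Interest: CHF 58,922.24 × ((1 + 0.007)^13 − 1) = CHF 58,922.24 × 0.0949218… = CHF 5,593.0072…
Penalties + interest = CHF 3,829.9456 + CHF 5,593.0072… = CHF 9,422.95

CHF 9,422.95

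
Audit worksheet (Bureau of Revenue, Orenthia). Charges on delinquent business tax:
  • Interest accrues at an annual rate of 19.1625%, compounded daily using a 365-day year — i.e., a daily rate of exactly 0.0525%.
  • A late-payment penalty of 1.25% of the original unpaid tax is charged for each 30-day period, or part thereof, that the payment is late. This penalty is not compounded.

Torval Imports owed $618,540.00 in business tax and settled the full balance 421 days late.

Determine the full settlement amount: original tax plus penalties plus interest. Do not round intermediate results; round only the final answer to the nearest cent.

Penalty periods: ⌈421/30⌉ = 15; penalty = 15 × 1.25% × $618,540.00 = $115,976.25
Interest: $618,540.00 × ((1 + 0.000525)^421 − 1) = $618,540.00 × 0.24728227… = $152,953.9760…
Total = $618,540.00 + $115,976.2500 + $152,953.9760… = $887,470.23

$887,470.23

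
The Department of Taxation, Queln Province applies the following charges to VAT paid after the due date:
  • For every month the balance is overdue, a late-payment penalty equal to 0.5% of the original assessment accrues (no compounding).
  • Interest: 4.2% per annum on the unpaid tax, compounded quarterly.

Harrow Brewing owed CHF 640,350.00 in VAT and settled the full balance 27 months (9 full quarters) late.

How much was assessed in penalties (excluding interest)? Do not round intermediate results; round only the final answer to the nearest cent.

Late-payment penalty = 0.5% × CHF 640,350.00 × 27 mo = CHF 86,447.25

CHF 86,447.25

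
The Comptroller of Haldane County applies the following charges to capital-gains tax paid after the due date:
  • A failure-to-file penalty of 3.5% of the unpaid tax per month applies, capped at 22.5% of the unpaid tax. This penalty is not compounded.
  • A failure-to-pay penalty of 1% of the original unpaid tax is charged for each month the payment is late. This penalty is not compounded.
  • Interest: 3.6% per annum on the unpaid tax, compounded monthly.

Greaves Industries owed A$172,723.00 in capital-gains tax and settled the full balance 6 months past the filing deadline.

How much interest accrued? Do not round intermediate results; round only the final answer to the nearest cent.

A$3,132.43

Interest (3.6%/yr ÷ 12 = 0.3%/month): A$172,723.00 × ((1 + 0.003)^6 − 1) = A$3,132.4251…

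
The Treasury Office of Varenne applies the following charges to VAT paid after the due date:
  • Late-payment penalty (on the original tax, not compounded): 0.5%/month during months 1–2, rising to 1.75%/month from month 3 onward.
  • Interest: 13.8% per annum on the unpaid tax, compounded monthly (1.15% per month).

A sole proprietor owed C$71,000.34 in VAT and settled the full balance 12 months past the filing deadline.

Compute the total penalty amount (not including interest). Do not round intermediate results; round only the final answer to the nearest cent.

C$13,135.06

Penalty, months 1–2: 2 × 0.5% × C$71,000.34 = C$710.00…
Penalty, months 3–12: 10 × 1.75% × C$71,000.34 = C$12,425.06…
Total penalty = C$710.00… + C$12,425.06… = C$13,135.06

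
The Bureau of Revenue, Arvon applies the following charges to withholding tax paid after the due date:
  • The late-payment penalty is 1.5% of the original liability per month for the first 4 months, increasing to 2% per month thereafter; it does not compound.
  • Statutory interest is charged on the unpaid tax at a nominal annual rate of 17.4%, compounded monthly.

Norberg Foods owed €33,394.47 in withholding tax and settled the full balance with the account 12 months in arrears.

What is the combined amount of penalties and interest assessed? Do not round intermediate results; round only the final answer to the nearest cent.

Penalty, months 1–4: 4 × 1.5% × €33,394.47 = €2,003.67…
Penalty, months 5–12: 8 × 2% × €33,394.47 = €5,343.12…
Interest (17.4%/yr ÷ 12 = 1.45%/month): €33,394.47 × ((1 + 0.0145)^12 − 1) = €6,297.1817…
Penalties + interest = €7,346.7834 + €6,297.1817… = €13,643.97

€13,643.97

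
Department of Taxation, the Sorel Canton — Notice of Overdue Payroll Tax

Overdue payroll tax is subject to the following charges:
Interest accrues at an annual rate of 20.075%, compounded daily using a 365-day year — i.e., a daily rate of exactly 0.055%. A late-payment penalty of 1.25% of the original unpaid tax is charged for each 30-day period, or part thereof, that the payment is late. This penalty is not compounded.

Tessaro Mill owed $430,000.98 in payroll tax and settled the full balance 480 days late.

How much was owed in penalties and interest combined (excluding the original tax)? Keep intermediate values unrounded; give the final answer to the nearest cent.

$215,874.98

Penalty periods: ⌈480/30⌉ = 16; penalty = 16 × 1.25% × $430,000.98 = $86,000.20…
Interest: $430,000.98 × ((1 + 0.00055)^480 − 1) = $430,000.98 × 0.30203370… = $129,874.7869…
Penalties + interest = $86,000.1960 + $129,874.7869… = $215,874.98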